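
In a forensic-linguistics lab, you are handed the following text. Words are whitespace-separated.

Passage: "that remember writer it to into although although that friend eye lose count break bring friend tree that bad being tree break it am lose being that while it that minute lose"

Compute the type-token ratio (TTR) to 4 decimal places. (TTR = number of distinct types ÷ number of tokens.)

N = 32 tokens, V = 19 types.
TTR = V / N = 19 / 32 = 0.5938

0.5938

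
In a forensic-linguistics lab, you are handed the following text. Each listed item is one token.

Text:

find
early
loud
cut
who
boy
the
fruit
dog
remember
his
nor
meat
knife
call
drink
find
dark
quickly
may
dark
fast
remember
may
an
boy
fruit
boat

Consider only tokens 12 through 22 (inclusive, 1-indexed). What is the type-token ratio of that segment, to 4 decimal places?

0.9091

Segment tokens 12–22: nor, meat, knife, call, drink, find, dark, quickly, may, dark, fast
Segment N = 11, segment V = 10.
TTR = 10 / 11 = 0.9091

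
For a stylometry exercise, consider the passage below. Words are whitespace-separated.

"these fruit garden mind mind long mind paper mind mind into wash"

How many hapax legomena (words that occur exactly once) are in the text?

7

Frequencies: mind:5, these:1, fruit:1, garden:1, long:1, paper:1, into:1, wash:1
Hapax (freq=1): fruit, garden, into, long, paper, these, wash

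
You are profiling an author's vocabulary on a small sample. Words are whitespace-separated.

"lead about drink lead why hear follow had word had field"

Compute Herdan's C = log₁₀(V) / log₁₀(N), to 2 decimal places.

0.92

N = 11, V = 9.
log₁₀(V) = 0.954243, log₁₀(N) = 1.041393
C = 0.954243 / 1.041393 = 0.92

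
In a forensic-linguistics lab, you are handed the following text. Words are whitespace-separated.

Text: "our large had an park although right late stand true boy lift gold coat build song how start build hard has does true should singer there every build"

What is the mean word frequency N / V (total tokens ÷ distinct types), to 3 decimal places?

1.120

N = 28 tokens, V = 25 types.
Mean frequency = N / V = 28 / 25 = 1.120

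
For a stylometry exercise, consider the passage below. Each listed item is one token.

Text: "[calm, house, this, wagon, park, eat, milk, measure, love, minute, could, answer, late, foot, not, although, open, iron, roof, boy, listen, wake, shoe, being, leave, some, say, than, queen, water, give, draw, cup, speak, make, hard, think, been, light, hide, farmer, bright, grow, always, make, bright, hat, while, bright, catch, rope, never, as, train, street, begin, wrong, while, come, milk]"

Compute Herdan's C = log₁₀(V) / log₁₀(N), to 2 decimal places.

0.98

N = 60, V = 55.
log₁₀(V) = 1.740363, log₁₀(N) = 1.778151
C = 1.740363 / 1.778151 = 0.98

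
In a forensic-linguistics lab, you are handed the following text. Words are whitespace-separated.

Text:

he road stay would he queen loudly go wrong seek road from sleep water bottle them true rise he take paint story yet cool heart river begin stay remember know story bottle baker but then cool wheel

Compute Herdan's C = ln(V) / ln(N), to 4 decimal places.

N = 37, V = 30.
ln(V) = 3.401197, ln(N) = 3.610918
C = 3.401197 / 3.610918 = 0.9419

0.9419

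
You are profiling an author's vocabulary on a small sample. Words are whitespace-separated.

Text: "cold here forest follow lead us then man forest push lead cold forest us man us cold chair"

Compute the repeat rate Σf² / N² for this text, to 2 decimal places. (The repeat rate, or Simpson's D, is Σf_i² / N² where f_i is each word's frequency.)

0.12

Frequencies: cold:3, forest:3, us:3, lead:2, man:2, here:1, follow:1, then:1, push:1, chair:1
Σf² = 40; N² = 324
Repeat rate = 40 / 324 = 0.12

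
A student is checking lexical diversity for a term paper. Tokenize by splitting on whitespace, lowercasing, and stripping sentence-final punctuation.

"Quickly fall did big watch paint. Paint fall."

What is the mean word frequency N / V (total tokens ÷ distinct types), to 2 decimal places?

N = 8 tokens, V = 6 types.
Mean frequency = N / V = 8 / 6 = 1.33

1.33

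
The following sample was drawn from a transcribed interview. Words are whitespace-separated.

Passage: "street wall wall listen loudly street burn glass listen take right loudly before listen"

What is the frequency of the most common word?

Frequencies: listen:3, street:2, wall:2, loudly:2, burn:1, glass:1, take:1, right:1, before:1
Most common: 'listen' with frequency 3.

3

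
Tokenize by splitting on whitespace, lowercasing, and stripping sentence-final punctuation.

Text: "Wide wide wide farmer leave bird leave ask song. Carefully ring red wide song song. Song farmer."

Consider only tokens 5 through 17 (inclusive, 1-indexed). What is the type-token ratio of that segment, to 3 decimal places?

0.692

Segment tokens 5–17: leave, bird, leave, ask, song, carefully, ring, red, wide, song, song, song, farmer
Segment N = 13, segment V = 9.
TTR = 9 / 13 = 0.692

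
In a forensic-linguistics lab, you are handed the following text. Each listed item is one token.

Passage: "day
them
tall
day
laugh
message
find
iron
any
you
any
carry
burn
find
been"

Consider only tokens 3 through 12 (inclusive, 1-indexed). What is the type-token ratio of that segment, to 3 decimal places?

Segment tokens 3–12: tall, day, laugh, message, find, iron, any, you, any, carry
Segment N = 10, segment V = 9.
TTR = 9 / 10 = 0.900

0.900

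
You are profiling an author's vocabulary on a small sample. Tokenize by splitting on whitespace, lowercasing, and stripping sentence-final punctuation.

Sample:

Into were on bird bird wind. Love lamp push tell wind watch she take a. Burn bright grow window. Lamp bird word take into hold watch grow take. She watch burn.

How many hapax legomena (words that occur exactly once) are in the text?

10

Frequencies: bird:3, watch:3, take:3, into:2, wind:2, lamp:2, she:2, burn:2, grow:2, were:1, on:1, love:1, push:1, tell:1, a:1, bright:1, window:1, word:1, hold:1
Hapax (freq=1): a, bright, hold, love, on, push, tell, were, window, word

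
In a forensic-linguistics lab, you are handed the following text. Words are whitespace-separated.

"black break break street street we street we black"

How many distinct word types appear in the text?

Distinct types: {black, break, street, we}
V = 4

4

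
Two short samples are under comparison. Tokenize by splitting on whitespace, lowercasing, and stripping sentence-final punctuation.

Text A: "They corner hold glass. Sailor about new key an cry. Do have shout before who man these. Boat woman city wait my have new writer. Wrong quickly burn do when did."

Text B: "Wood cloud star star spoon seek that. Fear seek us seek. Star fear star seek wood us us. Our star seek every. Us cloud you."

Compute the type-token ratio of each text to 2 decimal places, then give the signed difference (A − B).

0.46

TTR(A) = 28/31 = 0.90
TTR(B) = 11/25 = 0.44
Difference = 0.90 − 0.44 = 0.46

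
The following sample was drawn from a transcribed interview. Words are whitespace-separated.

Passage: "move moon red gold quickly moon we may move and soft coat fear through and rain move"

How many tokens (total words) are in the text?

17

Tokens: move, moon, red, gold, quickly, moon, we, may, move, and, soft, coat, fear, through, and, rain, move
N = 17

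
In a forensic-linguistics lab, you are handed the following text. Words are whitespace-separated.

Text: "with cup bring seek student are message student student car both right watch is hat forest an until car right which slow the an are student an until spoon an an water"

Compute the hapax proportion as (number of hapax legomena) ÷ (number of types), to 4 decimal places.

0.7143

Frequencies: an:5, student:4, are:2, car:2, right:2, until:2, with:1, cup:1, bring:1, seek:1, message:1, both:1, watch:1, is:1, hat:1, forest:1, which:1, slow:1, the:1, spoon:1, … (1 more, each freq 1)
Hapax count = 15; type count = 21.
Ratio = 15 / 21 = 0.7143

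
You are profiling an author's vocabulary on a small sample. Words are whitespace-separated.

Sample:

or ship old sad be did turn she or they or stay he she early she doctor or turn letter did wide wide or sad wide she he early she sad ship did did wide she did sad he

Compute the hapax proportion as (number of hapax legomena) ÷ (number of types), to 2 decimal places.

Frequencies: she:6, or:5, did:5, sad:4, wide:4, he:3, ship:2, turn:2, early:2, old:1, be:1, they:1, stay:1, doctor:1, letter:1
Hapax count = 6; type count = 15.
Ratio = 6 / 15 = 0.40

0.40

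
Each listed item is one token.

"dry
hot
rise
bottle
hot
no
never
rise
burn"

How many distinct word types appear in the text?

7

Distinct types: {bottle, burn, dry, hot, never, no, rise}
V = 7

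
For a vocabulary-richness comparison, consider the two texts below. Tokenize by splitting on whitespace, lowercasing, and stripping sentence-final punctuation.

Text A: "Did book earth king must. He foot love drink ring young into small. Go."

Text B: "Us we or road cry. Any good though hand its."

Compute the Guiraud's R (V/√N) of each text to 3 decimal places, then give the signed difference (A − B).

A: V=14, N=14, R=3.742
B: V=10, N=10, R=3.162
Difference = 3.742 − 3.162 = 0.580

0.580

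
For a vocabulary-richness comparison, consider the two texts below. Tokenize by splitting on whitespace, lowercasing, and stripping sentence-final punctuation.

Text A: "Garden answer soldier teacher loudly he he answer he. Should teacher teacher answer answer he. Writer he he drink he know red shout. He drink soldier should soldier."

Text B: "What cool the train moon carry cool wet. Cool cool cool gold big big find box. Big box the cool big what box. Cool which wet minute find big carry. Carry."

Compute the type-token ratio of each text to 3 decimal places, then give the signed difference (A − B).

TTR(A) = 12/28 = 0.429
TTR(B) = 13/31 = 0.419
Difference = 0.429 − 0.419 = 0.010

0.010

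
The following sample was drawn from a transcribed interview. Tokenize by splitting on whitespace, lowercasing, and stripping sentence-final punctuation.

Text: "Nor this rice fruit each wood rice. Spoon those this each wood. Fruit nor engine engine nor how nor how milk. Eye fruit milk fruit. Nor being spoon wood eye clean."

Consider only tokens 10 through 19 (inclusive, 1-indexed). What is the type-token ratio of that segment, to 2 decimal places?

0.70

Segment tokens 10–19: this, each, wood, fruit, nor, engine, engine, nor, how, nor
Segment N = 10, segment V = 7.
TTR = 7 / 10 = 0.70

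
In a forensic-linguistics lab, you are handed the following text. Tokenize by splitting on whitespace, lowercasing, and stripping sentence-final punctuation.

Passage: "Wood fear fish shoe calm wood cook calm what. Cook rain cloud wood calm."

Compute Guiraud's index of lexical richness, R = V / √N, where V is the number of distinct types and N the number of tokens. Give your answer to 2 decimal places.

2.41

N = 14, V = 9.
√N = 3.741657
R = 9 / 3.741657 = 2.41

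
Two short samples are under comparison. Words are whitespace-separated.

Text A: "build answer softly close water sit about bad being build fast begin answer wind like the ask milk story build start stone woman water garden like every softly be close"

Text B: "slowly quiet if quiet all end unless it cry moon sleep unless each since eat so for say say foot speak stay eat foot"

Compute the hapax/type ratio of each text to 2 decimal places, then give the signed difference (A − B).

A: hapax=17, V=23, ratio=0.74
B: hapax=14, V=19, ratio=0.74
Difference = 0.74 − 0.74 = 0.00

0.00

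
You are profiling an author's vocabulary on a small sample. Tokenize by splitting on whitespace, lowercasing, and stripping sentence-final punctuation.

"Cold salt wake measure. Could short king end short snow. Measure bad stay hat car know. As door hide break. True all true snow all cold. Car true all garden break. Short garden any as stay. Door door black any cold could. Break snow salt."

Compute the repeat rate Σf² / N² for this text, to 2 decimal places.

0.05

Frequencies: cold:3, short:3, snow:3, door:3, break:3, true:3, all:3, salt:2, measure:2, could:2, stay:2, car:2, as:2, garden:2, any:2, wake:1, king:1, end:1, bad:1, hat:1, … (3 more, each freq 1)
Σf² = 103; N² = 2025
Repeat rate = 103 / 2025 = 0.05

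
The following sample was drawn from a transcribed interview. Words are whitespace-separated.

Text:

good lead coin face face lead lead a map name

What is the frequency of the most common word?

3

Frequencies: lead:3, face:2, good:1, coin:1, a:1, map:1, name:1
Most common: 'lead' with frequency 3.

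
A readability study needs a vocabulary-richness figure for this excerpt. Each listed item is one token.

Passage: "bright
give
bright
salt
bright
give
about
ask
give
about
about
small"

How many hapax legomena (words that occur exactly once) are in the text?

3

Frequencies: bright:3, give:3, about:3, salt:1, ask:1, small:1
Hapax (freq=1): ask, salt, small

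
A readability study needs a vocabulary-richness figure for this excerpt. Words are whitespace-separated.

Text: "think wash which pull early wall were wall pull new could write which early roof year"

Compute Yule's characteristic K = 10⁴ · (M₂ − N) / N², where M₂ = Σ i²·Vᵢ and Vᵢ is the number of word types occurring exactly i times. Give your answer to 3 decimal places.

312.500

Frequencies: which:2, pull:2, early:2, wall:2, think:1, wash:1, were:1, new:1, could:1, write:1, roof:1, year:1
N = 16. Frequency spectrum: V_1=8, V_2=4
M₂ = 1²·8 + 2²·4 = 24
K = 10000 × (24 − 16) / 16² = 312.500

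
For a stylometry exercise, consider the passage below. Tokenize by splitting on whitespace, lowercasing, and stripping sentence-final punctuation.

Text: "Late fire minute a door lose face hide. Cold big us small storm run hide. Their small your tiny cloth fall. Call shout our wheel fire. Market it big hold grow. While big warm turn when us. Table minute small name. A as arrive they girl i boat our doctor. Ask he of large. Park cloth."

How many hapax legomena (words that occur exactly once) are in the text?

36

Frequencies: big:3, small:3, fire:2, minute:2, a:2, hide:2, us:2, cloth:2, our:2, late:1, door:1, lose:1, face:1, cold:1, storm:1, run:1, their:1, your:1, tiny:1, fall:1, … (25 more, each freq 1)
Hapax (freq=1): arrive, as, ask, boat, call, cold, doctor, door, face, fall, girl, grow, he, hold, i, it, large, late, lose, market, name, of, park, run, shout, storm, table, their, they, tiny, turn, warm, wheel, when, while, your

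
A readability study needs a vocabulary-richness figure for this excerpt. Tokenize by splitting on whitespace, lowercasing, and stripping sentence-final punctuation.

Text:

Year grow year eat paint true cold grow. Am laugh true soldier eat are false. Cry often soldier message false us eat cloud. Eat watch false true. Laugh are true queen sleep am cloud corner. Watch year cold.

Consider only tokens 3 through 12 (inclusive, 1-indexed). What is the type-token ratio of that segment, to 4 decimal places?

Segment tokens 3–12: year, eat, paint, true, cold, grow, am, laugh, true, soldier
Segment N = 10, segment V = 9.
TTR = 9 / 10 = 0.9000

0.9000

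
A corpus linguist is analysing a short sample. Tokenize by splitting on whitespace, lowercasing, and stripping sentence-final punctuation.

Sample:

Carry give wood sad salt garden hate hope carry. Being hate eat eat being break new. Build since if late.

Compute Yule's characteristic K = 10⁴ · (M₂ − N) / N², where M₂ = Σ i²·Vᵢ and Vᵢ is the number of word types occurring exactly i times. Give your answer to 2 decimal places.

Frequencies: carry:2, hate:2, being:2, eat:2, give:1, wood:1, sad:1, salt:1, garden:1, hope:1, break:1, new:1, build:1, since:1, if:1, late:1
N = 20. Frequency spectrum: V_1=12, V_2=4
M₂ = 1²·12 + 2²·4 = 28
K = 10000 × (28 − 20) / 20² = 200.00

200.00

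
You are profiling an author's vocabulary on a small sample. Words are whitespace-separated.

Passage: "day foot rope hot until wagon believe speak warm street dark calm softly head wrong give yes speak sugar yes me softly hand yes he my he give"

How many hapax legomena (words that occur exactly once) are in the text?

17

Frequencies: yes:3, speak:2, softly:2, give:2, he:2, day:1, foot:1, rope:1, hot:1, until:1, wagon:1, believe:1, warm:1, street:1, dark:1, calm:1, head:1, wrong:1, sugar:1, me:1, … (2 more, each freq 1)
Hapax (freq=1): believe, calm, dark, day, foot, hand, head, hot, me, my, rope, street, sugar, until, wagon, warm, wrong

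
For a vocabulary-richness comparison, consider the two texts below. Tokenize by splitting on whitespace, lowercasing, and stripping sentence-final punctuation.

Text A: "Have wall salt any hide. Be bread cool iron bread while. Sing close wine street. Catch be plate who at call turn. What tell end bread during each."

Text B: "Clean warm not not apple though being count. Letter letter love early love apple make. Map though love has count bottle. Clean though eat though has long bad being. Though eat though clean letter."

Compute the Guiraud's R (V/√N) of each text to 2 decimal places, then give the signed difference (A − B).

1.80

A: V=25, N=28, R=4.72
B: V=17, N=34, R=2.92
Difference = 4.72 − 2.92 = 1.80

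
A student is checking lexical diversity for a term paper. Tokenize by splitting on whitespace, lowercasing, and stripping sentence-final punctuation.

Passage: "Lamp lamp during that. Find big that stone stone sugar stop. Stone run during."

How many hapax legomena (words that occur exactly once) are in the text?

5

Frequencies: stone:3, lamp:2, during:2, that:2, find:1, big:1, sugar:1, stop:1, run:1
Hapax (freq=1): big, find, run, stop, sugar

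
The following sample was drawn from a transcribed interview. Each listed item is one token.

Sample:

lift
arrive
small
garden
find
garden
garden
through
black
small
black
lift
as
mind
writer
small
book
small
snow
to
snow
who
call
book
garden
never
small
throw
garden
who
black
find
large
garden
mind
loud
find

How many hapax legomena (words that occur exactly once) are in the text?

10

Frequencies: garden:6, small:5, find:3, black:3, lift:2, mind:2, book:2, snow:2, who:2, arrive:1, through:1, as:1, writer:1, to:1, call:1, never:1, throw:1, large:1, loud:1
Hapax (freq=1): arrive, as, call, large, loud, never, through, throw, to, writer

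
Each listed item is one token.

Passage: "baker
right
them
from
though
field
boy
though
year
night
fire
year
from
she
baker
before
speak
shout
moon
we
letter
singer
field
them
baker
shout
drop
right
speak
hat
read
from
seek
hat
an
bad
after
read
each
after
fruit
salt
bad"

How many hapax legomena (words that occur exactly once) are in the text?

15

Frequencies: baker:3, from:3, right:2, them:2, though:2, field:2, year:2, speak:2, shout:2, hat:2, read:2, bad:2, after:2, boy:1, night:1, fire:1, she:1, before:1, moon:1, we:1, … (8 more, each freq 1)
Hapax (freq=1): an, before, boy, drop, each, fire, fruit, letter, moon, night, salt, seek, she, singer, we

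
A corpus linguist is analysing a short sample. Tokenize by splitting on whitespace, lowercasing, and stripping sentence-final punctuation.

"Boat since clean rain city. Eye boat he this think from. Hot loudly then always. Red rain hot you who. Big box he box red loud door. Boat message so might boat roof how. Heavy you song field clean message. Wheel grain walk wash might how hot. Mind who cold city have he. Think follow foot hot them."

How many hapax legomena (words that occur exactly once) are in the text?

Frequencies: boat:4, hot:4, he:3, clean:2, rain:2, city:2, think:2, red:2, you:2, who:2, box:2, message:2, might:2, how:2, since:1, eye:1, this:1, from:1, loudly:1, then:1, … (19 more, each freq 1)
Hapax (freq=1): always, big, cold, door, eye, field, follow, foot, from, grain, have, heavy, loud, loudly, mind, roof, since, so, song, them, then, this, walk, wash, wheel

25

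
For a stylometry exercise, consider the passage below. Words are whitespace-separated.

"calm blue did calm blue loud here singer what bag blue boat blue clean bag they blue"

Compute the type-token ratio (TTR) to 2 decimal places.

N = 17 tokens, V = 11 types.
TTR = V / N = 11 / 17 = 0.65

0.65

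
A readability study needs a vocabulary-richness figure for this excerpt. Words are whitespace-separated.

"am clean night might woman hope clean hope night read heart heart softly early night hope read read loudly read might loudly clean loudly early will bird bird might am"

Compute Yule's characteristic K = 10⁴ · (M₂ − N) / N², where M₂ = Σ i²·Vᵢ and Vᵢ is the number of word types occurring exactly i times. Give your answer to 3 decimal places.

Frequencies: read:4, clean:3, night:3, might:3, hope:3, loudly:3, am:2, heart:2, early:2, bird:2, woman:1, softly:1, will:1
N = 30. Frequency spectrum: V_1=3, V_2=4, V_3=5, V_4=1
M₂ = 1²·3 + 2²·4 + 3²·5 + 4²·1 = 80
K = 10000 × (80 − 30) / 30² = 555.556

555.556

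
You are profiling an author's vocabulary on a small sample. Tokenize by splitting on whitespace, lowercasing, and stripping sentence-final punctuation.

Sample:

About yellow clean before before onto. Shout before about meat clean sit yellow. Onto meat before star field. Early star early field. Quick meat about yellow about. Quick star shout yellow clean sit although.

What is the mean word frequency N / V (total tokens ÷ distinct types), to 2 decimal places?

2.62

N = 34 tokens, V = 13 types.
Mean frequency = N / V = 34 / 13 = 2.62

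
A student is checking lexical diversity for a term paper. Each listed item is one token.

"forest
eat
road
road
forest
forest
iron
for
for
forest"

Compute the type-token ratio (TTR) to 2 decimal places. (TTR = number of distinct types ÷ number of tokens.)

N = 10 tokens, V = 5 types.
TTR = V / N = 5 / 10 = 0.50

0.50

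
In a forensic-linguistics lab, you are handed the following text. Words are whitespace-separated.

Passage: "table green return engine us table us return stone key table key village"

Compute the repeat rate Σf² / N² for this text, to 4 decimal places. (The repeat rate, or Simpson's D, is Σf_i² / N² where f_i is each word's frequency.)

Frequencies: table:3, return:2, us:2, key:2, green:1, engine:1, stone:1, village:1
Σf² = 25; N² = 169
Repeat rate = 25 / 169 = 0.1479

0.1479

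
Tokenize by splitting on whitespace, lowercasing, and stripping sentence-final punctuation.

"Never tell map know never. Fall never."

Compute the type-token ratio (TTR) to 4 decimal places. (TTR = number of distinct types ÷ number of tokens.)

N = 7 tokens, V = 5 types.
TTR = V / N = 5 / 7 = 0.7143

0.7143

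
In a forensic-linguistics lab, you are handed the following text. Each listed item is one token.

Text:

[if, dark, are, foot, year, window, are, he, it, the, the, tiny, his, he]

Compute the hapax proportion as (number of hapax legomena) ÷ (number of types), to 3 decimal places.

0.727

Frequencies: are:2, he:2, the:2, if:1, dark:1, foot:1, year:1, window:1, it:1, tiny:1, his:1
Hapax count = 8; type count = 11.
Ratio = 8 / 11 = 0.727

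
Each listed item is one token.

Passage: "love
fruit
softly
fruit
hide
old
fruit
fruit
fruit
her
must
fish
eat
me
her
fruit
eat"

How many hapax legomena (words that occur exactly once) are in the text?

Frequencies: fruit:6, her:2, eat:2, love:1, softly:1, hide:1, old:1, must:1, fish:1, me:1
Hapax (freq=1): fish, hide, love, me, must, old, softly

7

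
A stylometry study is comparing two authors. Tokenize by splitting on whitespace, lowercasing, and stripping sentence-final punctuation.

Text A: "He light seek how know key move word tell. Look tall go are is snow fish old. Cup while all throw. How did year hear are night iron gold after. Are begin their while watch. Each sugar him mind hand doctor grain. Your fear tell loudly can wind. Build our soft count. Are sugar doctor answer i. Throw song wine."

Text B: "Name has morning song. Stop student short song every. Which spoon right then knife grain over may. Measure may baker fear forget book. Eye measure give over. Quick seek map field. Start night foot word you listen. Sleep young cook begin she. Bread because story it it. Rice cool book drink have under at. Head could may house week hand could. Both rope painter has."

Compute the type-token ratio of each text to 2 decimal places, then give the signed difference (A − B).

-0.01

TTR(A) = 51/60 = 0.85
TTR(B) = 56/65 = 0.86
Difference = 0.85 − 0.86 = -0.01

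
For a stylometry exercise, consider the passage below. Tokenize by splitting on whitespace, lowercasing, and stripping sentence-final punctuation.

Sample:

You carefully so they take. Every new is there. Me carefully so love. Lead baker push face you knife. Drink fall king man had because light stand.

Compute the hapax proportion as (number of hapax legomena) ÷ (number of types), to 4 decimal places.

0.8750

Frequencies: you:2, carefully:2, so:2, they:1, take:1, every:1, new:1, is:1, there:1, me:1, love:1, lead:1, baker:1, push:1, face:1, knife:1, drink:1, fall:1, king:1, man:1, … (4 more, each freq 1)
Hapax count = 21; type count = 24.
Ratio = 21 / 24 = 0.8750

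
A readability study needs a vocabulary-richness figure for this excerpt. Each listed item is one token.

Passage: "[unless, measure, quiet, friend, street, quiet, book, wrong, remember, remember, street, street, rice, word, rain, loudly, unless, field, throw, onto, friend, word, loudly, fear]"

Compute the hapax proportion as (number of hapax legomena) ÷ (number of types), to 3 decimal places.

0.563

Frequencies: street:3, unless:2, quiet:2, friend:2, remember:2, word:2, loudly:2, measure:1, book:1, wrong:1, rice:1, rain:1, field:1, throw:1, onto:1, fear:1
Hapax count = 9; type count = 16.
Ratio = 9 / 16 = 0.563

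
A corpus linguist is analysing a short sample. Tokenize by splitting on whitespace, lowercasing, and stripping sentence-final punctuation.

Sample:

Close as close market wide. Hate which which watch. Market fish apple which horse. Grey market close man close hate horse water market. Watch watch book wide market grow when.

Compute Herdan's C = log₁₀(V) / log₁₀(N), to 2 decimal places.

N = 30, V = 16.
log₁₀(V) = 1.204120, log₁₀(N) = 1.477121
C = 1.204120 / 1.477121 = 0.82

0.82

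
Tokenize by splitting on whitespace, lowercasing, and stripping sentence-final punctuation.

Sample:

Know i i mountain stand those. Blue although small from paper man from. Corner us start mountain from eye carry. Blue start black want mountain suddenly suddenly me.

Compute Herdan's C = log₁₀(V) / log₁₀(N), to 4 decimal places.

N = 28, V = 20.
log₁₀(V) = 1.301030, log₁₀(N) = 1.447158
C = 1.301030 / 1.447158 = 0.8990

0.8990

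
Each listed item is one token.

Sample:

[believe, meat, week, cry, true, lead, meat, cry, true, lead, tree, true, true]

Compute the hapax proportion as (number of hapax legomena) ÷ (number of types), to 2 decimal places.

0.43

Frequencies: true:4, meat:2, cry:2, lead:2, believe:1, week:1, tree:1
Hapax count = 3; type count = 7.
Ratio = 3 / 7 = 0.43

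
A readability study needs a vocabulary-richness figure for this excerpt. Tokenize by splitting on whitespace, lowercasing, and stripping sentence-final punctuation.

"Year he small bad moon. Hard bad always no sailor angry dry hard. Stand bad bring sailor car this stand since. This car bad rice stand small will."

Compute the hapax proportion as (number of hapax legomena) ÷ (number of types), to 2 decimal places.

Frequencies: bad:4, stand:3, small:2, hard:2, sailor:2, car:2, this:2, year:1, he:1, moon:1, always:1, no:1, angry:1, dry:1, bring:1, since:1, rice:1, will:1
Hapax count = 11; type count = 18.
Ratio = 11 / 18 = 0.61

0.61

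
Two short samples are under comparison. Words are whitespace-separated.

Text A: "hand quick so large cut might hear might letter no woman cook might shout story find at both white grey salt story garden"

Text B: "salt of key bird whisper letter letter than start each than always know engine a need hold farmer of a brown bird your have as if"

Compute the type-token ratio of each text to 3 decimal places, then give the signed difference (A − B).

0.062

TTR(A) = 20/23 = 0.870
TTR(B) = 21/26 = 0.808
Difference = 0.870 − 0.808 = 0.062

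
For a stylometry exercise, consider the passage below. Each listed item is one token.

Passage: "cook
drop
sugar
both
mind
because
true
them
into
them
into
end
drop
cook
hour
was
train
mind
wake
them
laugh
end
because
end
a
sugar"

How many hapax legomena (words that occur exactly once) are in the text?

8

Frequencies: them:3, end:3, cook:2, drop:2, sugar:2, mind:2, because:2, into:2, both:1, true:1, hour:1, was:1, train:1, wake:1, laugh:1, a:1
Hapax (freq=1): a, both, hour, laugh, train, true, wake, was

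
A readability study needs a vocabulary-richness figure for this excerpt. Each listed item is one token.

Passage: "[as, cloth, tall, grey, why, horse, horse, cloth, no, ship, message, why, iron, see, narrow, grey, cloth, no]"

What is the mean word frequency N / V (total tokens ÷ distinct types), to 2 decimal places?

N = 18 tokens, V = 12 types.
Mean frequency = N / V = 18 / 12 = 1.50

1.50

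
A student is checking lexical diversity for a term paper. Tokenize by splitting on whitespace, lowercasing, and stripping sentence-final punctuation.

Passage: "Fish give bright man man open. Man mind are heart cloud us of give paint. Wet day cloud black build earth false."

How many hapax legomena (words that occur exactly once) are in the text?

15

Frequencies: man:3, give:2, cloud:2, fish:1, bright:1, open:1, mind:1, are:1, heart:1, us:1, of:1, paint:1, wet:1, day:1, black:1, build:1, earth:1, false:1
Hapax (freq=1): are, black, bright, build, day, earth, false, fish, heart, mind, of, open, paint, us, wet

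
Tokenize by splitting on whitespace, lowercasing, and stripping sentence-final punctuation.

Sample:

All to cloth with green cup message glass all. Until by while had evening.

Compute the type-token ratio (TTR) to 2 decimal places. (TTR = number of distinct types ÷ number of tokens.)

0.93

N = 14 tokens, V = 13 types.
TTR = V / N = 13 / 14 = 0.93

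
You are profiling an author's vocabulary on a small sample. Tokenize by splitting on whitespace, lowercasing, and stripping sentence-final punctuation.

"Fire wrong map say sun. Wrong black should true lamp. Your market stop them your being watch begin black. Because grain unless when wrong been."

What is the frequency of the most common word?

Frequencies: wrong:3, black:2, your:2, fire:1, map:1, say:1, sun:1, should:1, true:1, lamp:1, market:1, stop:1, them:1, being:1, watch:1, begin:1, because:1, grain:1, unless:1, when:1, … (1 more, each freq 1)
Most common: 'wrong' with frequency 3.

3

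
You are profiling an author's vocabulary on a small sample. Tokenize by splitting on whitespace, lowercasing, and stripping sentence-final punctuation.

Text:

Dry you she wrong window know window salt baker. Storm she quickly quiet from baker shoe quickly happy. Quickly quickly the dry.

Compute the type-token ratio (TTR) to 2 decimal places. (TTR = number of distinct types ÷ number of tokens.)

N = 22 tokens, V = 15 types.
TTR = V / N = 15 / 22 = 0.68

0.68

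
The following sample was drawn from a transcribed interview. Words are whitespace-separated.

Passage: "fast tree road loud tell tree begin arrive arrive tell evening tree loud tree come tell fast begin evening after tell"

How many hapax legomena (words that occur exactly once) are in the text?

3

Frequencies: tree:4, tell:4, fast:2, loud:2, begin:2, arrive:2, evening:2, road:1, come:1, after:1
Hapax (freq=1): after, come, road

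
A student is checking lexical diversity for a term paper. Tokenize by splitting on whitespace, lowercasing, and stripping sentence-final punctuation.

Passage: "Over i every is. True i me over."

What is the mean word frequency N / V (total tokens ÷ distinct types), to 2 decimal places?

N = 8 tokens, V = 6 types.
Mean frequency = N / V = 8 / 6 = 1.33

1.33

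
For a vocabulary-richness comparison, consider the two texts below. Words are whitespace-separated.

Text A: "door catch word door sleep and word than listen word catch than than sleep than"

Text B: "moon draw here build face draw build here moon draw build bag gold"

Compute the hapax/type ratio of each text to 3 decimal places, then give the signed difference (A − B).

A: hapax=2, V=7, ratio=0.286
B: hapax=3, V=7, ratio=0.429
Difference = 0.286 − 0.429 = -0.143

-0.143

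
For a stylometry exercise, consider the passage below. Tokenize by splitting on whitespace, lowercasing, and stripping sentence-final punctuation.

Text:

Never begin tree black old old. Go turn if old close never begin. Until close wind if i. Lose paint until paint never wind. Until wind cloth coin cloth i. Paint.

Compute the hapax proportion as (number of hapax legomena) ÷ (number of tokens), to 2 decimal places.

0.19

Frequencies: never:3, old:3, until:3, wind:3, paint:3, begin:2, if:2, close:2, i:2, cloth:2, tree:1, black:1, go:1, turn:1, lose:1, coin:1
Hapax count = 6; token count = 31.
Ratio = 6 / 31 = 0.19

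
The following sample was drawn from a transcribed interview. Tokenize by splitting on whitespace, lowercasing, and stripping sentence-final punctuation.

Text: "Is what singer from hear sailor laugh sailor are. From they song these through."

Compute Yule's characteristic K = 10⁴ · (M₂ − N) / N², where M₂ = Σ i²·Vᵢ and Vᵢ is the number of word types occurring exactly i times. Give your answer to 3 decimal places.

Frequencies: from:2, sailor:2, is:1, what:1, singer:1, hear:1, laugh:1, are:1, they:1, song:1, these:1, through:1
N = 14. Frequency spectrum: V_1=10, V_2=2
M₂ = 1²·10 + 2²·2 = 18
K = 10000 × (18 − 14) / 14² = 204.082

204.082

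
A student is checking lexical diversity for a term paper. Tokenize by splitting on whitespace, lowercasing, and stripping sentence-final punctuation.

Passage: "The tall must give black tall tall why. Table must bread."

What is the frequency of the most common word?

3

Frequencies: tall:3, must:2, the:1, give:1, black:1, why:1, table:1, bread:1
Most common: 'tall' with frequency 3.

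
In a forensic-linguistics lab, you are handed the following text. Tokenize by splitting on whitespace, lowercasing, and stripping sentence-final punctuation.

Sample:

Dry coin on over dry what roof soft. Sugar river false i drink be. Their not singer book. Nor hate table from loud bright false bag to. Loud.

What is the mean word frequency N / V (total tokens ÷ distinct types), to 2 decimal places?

N = 28 tokens, V = 25 types.
Mean frequency = N / V = 28 / 25 = 1.12

1.12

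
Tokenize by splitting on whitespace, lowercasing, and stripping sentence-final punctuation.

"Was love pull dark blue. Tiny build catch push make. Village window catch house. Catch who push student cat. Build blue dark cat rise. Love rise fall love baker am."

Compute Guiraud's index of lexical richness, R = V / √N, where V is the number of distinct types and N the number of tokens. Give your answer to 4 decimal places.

N = 30, V = 20.
√N = 5.477226
R = 20 / 5.477226 = 3.6515

3.6515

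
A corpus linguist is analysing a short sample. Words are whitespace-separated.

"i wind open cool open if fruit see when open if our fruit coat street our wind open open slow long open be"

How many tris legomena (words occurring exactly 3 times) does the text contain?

0

Frequencies: open:6, wind:2, if:2, fruit:2, our:2, i:1, cool:1, see:1, when:1, coat:1, street:1, slow:1, long:1, be:1
Words with frequency 3: (none)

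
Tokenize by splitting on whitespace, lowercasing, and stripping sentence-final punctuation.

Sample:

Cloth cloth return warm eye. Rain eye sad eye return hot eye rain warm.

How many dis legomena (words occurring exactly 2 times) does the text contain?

Frequencies: eye:4, cloth:2, return:2, warm:2, rain:2, sad:1, hot:1
Words with frequency 2: cloth, rain, return, warm

4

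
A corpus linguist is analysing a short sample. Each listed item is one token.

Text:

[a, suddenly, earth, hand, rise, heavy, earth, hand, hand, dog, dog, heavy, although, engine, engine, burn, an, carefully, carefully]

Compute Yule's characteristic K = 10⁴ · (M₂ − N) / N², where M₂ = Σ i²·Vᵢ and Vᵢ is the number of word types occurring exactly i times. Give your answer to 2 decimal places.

Frequencies: hand:3, earth:2, heavy:2, dog:2, engine:2, carefully:2, a:1, suddenly:1, rise:1, although:1, burn:1, an:1
N = 19. Frequency spectrum: V_1=6, V_2=5, V_3=1
M₂ = 1²·6 + 2²·5 + 3²·1 = 35
K = 10000 × (35 − 19) / 19² = 443.21

443.21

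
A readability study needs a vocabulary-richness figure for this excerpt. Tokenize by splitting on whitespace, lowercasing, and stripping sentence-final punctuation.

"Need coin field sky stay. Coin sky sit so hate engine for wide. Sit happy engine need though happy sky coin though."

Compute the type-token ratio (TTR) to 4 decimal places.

N = 22 tokens, V = 13 types.
TTR = V / N = 13 / 22 = 0.5909

0.5909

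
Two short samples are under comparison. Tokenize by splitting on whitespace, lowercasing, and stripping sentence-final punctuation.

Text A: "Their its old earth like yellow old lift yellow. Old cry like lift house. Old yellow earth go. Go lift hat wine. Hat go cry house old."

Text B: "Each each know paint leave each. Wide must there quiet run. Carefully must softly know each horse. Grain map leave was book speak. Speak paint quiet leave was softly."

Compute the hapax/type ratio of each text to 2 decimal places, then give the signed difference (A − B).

A: hapax=3, V=12, ratio=0.25
B: hapax=8, V=17, ratio=0.47
Difference = 0.25 − 0.47 = -0.22

-0.22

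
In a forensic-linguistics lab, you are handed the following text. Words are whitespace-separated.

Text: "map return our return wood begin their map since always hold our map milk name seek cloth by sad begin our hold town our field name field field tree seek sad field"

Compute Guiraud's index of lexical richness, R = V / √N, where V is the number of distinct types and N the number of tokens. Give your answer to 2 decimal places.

3.18

N = 32, V = 18.
√N = 5.656854
R = 18 / 5.656854 = 3.18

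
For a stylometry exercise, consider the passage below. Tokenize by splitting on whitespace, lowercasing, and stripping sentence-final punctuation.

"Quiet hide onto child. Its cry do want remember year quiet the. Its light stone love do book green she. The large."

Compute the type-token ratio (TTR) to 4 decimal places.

0.8182

N = 22 tokens, V = 18 types.
TTR = V / N = 18 / 22 = 0.8182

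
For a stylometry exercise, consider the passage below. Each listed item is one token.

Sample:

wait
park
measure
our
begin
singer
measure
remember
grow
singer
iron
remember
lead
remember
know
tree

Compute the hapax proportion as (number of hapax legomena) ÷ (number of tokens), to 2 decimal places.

0.56

Frequencies: remember:3, measure:2, singer:2, wait:1, park:1, our:1, begin:1, grow:1, iron:1, lead:1, know:1, tree:1
Hapax count = 9; token count = 16.
Ratio = 9 / 16 = 0.56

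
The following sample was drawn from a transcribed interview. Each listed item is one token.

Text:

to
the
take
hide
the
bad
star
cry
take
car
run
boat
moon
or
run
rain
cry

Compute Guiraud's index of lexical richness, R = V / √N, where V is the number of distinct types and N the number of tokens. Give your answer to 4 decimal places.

3.1530

N = 17, V = 13.
√N = 4.123106
R = 13 / 4.123106 = 3.1530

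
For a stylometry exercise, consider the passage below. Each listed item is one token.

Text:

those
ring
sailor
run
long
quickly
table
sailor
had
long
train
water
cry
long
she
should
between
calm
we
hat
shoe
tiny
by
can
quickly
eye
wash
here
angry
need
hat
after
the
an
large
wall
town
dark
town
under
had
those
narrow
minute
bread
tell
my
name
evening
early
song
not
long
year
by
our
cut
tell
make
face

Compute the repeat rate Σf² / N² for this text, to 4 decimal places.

Frequencies: long:4, those:2, sailor:2, quickly:2, had:2, hat:2, by:2, town:2, tell:2, ring:1, run:1, table:1, train:1, water:1, cry:1, she:1, should:1, between:1, calm:1, we:1, … (29 more, each freq 1)
Σf² = 88; N² = 3600
Repeat rate = 88 / 3600 = 0.0244

0.0244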